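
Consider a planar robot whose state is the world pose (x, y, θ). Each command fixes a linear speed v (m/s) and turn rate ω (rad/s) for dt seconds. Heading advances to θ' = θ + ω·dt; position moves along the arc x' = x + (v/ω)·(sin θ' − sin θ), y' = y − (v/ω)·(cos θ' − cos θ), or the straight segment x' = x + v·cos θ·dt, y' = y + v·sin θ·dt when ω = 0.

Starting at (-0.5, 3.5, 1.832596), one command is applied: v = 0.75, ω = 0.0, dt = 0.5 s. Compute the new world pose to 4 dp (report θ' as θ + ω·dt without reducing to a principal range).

θ' = 1.8326 + 0.0·0.5 = 1.8326
ω = 0 → straight: x' = -0.5 + 0.75·cos(1.8326)·0.5 = -0.5971
y' = 3.5 + 0.75·sin(1.8326)·0.5 = 3.8622

(-0.5971, 3.8622, 1.8326)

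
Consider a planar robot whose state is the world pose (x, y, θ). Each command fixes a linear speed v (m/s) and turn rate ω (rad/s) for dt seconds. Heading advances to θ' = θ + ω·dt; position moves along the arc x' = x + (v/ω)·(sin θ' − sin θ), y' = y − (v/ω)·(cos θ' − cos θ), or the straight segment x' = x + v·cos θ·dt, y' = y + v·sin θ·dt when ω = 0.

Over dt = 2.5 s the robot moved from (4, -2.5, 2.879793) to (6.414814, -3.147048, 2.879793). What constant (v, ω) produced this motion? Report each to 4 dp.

v = -1.0000, ω = 0.0000

Δθ = 2.879793 − 2.879793 = 0.000000
ω = Δθ/dt = 0.000000/2.5 = 0.0000
ω = 0 → v = (Δx·cos θ + Δy·sin θ)/dt = -1.0000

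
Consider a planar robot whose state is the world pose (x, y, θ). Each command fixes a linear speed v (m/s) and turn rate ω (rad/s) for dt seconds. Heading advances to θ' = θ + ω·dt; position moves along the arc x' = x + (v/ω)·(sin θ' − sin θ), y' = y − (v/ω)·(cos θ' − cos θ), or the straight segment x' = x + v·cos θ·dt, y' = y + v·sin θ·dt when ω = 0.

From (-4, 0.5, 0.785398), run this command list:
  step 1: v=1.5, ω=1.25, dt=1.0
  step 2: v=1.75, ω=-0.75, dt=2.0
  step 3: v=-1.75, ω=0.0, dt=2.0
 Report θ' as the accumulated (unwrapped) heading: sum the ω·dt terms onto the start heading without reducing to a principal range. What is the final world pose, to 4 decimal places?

step 1: θ'=2.0354 (R=1.2000) → pose (-3.7757, 1.8862, 2.0354)
step 2: θ'=0.5354 (R=-2.3333) → pose (-2.8802, 4.9385, 0.5354)
step 3: θ'=0.5354 (straight) → pose (-5.8904, 3.1529, 0.5354)

(-5.8904, 3.1529, 0.5354)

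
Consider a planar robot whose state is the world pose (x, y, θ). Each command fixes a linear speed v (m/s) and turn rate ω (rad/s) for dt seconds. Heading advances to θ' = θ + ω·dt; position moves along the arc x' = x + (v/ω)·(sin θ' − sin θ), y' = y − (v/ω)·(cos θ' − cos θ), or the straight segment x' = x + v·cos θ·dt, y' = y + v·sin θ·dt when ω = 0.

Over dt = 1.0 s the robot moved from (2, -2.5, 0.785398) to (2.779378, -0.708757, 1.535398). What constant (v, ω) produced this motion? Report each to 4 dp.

Δθ = 1.535398 − 0.785398 = 0.750000
ω = Δθ/dt = 0.750000/1.0 = 0.7500
R = −Δy/(cos θ' − cos θ) = 2.6667
v = R·ω = 2.6667·0.7500 = 2.0000

v = 2.0000, ω = 0.7500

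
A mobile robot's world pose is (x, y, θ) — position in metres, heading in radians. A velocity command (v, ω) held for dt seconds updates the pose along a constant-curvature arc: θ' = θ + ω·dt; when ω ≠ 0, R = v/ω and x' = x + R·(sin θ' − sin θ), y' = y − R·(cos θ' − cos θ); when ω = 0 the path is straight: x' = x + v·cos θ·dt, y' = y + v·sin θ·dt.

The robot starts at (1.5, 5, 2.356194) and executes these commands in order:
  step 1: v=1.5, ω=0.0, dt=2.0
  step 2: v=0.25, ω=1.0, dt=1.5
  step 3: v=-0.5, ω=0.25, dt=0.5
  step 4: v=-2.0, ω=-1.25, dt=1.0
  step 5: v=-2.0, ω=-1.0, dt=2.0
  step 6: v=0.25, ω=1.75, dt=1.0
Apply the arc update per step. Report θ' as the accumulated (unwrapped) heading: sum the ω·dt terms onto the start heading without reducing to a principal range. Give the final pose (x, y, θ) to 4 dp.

(1.5754, 4.6038, 2.4812)

step 1: θ'=2.3562 (straight) → pose (-0.6213, 7.1213, 2.3562)
step 2: θ'=3.8562 (R=0.2500) → pose (-0.9619, 7.1334, 3.8562)
step 3: θ'=3.9812 (R=-2.0000) → pose (-0.7838, 7.3086, 3.9812)
step 4: θ'=2.7312 (R=1.6000) → pose (1.0456, 7.7073, 2.7312)
step 5: θ'=0.7312 (R=2.0000) → pose (1.5831, 4.3846, 0.7312)
step 6: θ'=2.4812 (R=0.1429) → pose (1.5754, 4.6038, 2.4812)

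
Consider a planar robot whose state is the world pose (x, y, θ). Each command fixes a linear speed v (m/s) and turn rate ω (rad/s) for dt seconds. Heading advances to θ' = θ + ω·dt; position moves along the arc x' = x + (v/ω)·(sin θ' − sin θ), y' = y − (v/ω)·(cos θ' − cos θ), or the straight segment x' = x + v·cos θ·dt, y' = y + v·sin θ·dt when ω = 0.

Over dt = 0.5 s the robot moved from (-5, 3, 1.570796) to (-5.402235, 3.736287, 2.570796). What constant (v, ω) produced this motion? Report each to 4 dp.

v = 1.7500, ω = 2.0000

Δθ = 2.570796 − 1.570796 = 1.000000
ω = Δθ/dt = 1.000000/0.5 = 2.0000
R = −Δy/(cos θ' − cos θ) = 0.8750
v = R·ω = 0.8750·2.0000 = 1.7500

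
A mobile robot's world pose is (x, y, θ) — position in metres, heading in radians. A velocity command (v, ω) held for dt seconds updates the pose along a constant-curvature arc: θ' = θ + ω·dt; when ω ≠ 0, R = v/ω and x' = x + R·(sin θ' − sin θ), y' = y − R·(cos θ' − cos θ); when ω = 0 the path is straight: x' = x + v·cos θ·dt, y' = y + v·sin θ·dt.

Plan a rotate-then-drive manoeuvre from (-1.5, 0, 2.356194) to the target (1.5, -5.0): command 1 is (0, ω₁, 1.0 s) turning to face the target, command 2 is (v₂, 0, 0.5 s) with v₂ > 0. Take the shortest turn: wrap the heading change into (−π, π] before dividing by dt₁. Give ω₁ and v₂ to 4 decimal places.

heading to target = atan2(-5−0, 1.5−-1.5) = -1.0304
Δθ = wrap(-1.0304 − 2.3562) = 2.8966; ω₁ = Δθ/dt₁ = 2.8966
distance = √((1.5−-1.5)² + (-5−0)²) = 5.8310; v₂ = distance/dt₂ = 11.6619

ω₁ = 2.8966, v₂ = 11.6619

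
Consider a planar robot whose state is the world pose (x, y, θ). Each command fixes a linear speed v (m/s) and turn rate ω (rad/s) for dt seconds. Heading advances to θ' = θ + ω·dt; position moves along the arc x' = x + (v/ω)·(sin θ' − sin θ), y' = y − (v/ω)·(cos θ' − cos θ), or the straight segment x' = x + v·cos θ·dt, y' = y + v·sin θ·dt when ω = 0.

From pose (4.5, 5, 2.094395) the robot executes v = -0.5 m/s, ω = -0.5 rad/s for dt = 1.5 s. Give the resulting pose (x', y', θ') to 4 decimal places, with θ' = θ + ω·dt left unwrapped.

(4.6085, 4.2755, 1.3444)

θ' = 2.0944 + -0.5·1.5 = 1.3444
R = v/ω = -0.5/-0.5 = 1.0000
x' = 4.5 + 1.0000·(sin 1.3444 − sin 2.0944) = 4.6085
y' = 5 − 1.0000·(cos 1.3444 − cos 2.0944) = 4.2755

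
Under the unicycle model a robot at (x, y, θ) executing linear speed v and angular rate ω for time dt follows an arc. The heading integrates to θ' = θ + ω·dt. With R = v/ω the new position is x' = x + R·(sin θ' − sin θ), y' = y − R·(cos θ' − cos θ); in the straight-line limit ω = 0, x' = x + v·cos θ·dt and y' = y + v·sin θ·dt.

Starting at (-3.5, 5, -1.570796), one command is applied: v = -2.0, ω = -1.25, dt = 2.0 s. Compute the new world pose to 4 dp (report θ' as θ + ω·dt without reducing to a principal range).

(-0.6182, 5.9576, -4.0708)

θ' = -1.5708 + -1.25·2.0 = -4.0708
R = v/ω = -2.0/-1.25 = 1.6000
x' = -3.5 + 1.6000·(sin -4.0708 − sin -1.5708) = -0.6182
y' = 5 − 1.6000·(cos -4.0708 − cos -1.5708) = 5.9576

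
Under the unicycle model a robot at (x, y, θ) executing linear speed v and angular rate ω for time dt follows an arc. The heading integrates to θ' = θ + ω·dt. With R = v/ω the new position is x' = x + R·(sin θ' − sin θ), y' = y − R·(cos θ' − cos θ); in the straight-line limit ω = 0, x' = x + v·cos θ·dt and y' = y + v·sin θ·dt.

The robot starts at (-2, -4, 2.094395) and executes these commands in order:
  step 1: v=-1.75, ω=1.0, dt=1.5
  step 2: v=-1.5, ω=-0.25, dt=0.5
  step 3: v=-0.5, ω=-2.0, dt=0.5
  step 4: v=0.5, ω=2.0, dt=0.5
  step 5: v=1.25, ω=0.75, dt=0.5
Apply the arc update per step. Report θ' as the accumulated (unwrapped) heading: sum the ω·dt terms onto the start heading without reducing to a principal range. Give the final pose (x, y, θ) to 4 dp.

(0.4336, -4.7197, 3.8444)

step 1: θ'=3.5944 (R=-1.7500) → pose (0.2811, -4.6986, 3.5944)
step 2: θ'=3.4694 (R=6.0000) → pose (0.9743, -4.4135, 3.4694)
step 3: θ'=2.4694 (R=0.2500) → pose (1.2105, -4.4546, 2.4694)
step 4: θ'=3.4694 (R=0.2500) → pose (0.9743, -4.4135, 3.4694)
step 5: θ'=3.8444 (R=1.6667) → pose (0.4336, -4.7197, 3.8444)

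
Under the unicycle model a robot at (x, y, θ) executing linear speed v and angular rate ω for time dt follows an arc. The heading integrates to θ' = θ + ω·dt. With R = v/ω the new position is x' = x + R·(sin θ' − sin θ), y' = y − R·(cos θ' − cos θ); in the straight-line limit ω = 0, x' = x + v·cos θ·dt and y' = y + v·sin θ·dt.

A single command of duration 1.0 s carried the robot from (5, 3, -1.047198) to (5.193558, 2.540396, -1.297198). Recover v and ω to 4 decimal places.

Δθ = -1.297198 − -1.047198 = -0.250000
ω = Δθ/dt = -0.250000/1.0 = -0.2500
R = −Δy/(cos θ' − cos θ) = -2.0000
v = R·ω = -2.0000·-0.2500 = 0.5000

v = 0.5000, ω = -0.2500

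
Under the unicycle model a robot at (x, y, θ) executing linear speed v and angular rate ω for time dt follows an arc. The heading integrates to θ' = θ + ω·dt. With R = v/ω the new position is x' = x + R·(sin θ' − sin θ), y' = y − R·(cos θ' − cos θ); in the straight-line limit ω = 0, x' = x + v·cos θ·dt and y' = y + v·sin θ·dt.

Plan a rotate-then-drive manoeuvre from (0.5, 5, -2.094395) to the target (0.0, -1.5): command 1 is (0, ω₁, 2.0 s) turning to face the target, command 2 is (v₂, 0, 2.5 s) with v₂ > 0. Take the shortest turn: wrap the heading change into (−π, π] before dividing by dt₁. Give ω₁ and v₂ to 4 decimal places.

heading to target = atan2(-1.5−5, 0−0.5) = -1.6476
Δθ = wrap(-1.6476 − -2.0944) = 0.4468; ω₁ = Δθ/dt₁ = 0.2234
distance = √((0−0.5)² + (-1.5−5)²) = 6.5192; v₂ = distance/dt₂ = 2.6077

ω₁ = 0.2234, v₂ = 2.6077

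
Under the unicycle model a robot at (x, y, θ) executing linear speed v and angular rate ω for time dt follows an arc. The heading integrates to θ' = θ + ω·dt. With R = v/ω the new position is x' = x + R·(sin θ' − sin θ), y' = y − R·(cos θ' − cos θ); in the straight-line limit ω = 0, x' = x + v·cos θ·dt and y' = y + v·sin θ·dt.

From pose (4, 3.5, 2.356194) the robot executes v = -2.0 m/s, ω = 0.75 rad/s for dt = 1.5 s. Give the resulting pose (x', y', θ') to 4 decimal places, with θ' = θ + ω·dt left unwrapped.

θ' = 2.3562 + 0.75·1.5 = 3.4812
R = v/ω = -2.0/0.75 = -2.6667
x' = 4 + -2.6667·(sin 3.4812 − sin 2.3562) = 6.7739
y' = 3.5 − -2.6667·(cos 3.4812 − cos 2.3562) = 2.8713

(6.7739, 2.8713, 3.4812)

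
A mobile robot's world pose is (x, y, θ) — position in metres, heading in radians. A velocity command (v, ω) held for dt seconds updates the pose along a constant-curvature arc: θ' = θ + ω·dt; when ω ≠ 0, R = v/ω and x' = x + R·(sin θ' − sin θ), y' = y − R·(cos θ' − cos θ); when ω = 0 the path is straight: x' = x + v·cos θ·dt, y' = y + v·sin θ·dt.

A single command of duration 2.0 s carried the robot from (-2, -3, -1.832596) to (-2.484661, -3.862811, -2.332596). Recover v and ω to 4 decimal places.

Δθ = -2.332596 − -1.832596 = -0.500000
ω = Δθ/dt = -0.500000/2.0 = -0.2500
R = −Δy/(cos θ' − cos θ) = -2.0000
v = R·ω = -2.0000·-0.2500 = 0.5000

v = 0.5000, ω = -0.2500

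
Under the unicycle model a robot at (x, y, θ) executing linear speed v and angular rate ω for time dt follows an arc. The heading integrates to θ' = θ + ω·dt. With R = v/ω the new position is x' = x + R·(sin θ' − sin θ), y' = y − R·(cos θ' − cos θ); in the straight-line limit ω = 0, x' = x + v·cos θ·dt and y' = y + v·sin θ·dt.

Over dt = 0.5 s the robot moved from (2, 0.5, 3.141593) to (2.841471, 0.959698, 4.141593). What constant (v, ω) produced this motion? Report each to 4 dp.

Δθ = 4.141593 − 3.141593 = 1.000000
ω = Δθ/dt = 1.000000/0.5 = 2.0000
R = Δx/(sin θ' − sin θ) = -1.0000
v = R·ω = -1.0000·2.0000 = -2.0000

v = -2.0000, ω = 2.0000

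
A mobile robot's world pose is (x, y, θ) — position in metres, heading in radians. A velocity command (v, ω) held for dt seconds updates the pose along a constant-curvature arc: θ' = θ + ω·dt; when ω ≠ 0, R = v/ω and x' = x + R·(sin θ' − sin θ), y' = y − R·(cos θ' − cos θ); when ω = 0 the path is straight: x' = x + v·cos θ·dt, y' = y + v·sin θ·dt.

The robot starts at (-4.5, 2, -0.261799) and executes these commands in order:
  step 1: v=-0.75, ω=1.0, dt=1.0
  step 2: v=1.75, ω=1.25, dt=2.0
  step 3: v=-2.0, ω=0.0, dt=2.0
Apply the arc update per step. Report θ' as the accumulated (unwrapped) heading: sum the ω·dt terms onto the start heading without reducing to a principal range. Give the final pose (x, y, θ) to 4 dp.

(-2.2947, 4.6452, 3.2382)

step 1: θ'=0.7382 (R=-0.7500) → pose (-5.1988, 1.8303, 0.7382)
step 2: θ'=3.2382 (R=1.4000) → pose (-6.2760, 4.2593, 3.2382)
step 3: θ'=3.2382 (straight) → pose (-2.2947, 4.6452, 3.2382)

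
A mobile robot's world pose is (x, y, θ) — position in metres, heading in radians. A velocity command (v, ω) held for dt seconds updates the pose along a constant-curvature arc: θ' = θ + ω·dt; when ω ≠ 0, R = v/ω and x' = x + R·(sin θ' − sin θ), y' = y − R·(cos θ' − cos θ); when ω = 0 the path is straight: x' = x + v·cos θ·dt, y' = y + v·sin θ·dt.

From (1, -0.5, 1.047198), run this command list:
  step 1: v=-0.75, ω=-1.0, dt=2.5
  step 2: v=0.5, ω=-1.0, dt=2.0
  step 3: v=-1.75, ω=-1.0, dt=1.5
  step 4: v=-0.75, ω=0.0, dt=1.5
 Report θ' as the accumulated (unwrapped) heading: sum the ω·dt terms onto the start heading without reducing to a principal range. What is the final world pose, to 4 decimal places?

step 1: θ'=-1.4528 (R=0.7500) → pose (-0.3943, -0.2133, -1.4528)
step 2: θ'=-3.4528 (R=-0.5000) → pose (-1.0439, -0.7481, -3.4528)
step 3: θ'=-4.9528 (R=1.7500) → pose (0.1199, -2.8308, -4.9528)
step 4: θ'=-4.9528 (straight) → pose (-0.1480, -3.9234, -4.9528)

(-0.1480, -3.9234, -4.9528)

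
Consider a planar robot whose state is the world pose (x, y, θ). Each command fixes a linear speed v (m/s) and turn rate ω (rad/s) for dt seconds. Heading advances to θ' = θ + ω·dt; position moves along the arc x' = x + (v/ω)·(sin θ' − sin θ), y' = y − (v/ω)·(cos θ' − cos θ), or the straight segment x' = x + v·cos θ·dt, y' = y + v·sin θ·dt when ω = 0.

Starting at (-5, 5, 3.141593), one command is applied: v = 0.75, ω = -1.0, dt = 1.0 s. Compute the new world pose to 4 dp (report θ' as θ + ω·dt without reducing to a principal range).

(-5.6311, 5.3448, 2.1416)

θ' = 3.1416 + -1.0·1.0 = 2.1416
R = v/ω = 0.75/-1.0 = -0.7500
x' = -5 + -0.7500·(sin 2.1416 − sin 3.1416) = -5.6311
y' = 5 − -0.7500·(cos 2.1416 − cos 3.1416) = 5.3448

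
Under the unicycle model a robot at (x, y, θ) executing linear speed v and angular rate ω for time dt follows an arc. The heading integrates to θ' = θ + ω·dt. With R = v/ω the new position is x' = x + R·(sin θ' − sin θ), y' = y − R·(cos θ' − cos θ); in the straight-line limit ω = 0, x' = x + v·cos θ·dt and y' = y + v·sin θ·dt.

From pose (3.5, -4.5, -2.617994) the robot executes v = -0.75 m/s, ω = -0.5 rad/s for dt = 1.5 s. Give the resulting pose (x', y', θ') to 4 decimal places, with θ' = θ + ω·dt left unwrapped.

θ' = -2.6180 + -0.5·1.5 = -3.3680
R = v/ω = -0.75/-0.5 = 1.5000
x' = 3.5 + 1.5000·(sin -3.3680 − sin -2.6180) = 4.5867
y' = -4.5 − 1.5000·(cos -3.3680 − cos -2.6180) = -4.3373

(4.5867, -4.3373, -3.3680)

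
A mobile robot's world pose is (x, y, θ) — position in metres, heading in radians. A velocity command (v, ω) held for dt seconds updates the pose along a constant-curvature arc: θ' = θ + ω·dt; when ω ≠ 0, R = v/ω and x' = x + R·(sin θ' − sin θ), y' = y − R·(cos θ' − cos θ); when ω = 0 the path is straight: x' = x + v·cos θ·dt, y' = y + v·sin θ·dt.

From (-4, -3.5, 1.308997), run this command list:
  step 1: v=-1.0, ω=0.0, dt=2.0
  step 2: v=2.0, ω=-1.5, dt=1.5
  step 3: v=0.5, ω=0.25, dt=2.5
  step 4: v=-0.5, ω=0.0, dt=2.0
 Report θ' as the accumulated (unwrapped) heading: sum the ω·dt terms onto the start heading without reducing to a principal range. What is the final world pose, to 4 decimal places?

step 1: θ'=1.3090 (straight) → pose (-4.5176, -5.4319, 1.3090)
step 2: θ'=-0.9410 (R=-1.3333) → pose (-2.1522, -4.9916, -0.9410)
step 3: θ'=-0.3160 (R=2.0000) → pose (-1.1574, -5.7147, -0.3160)
step 4: θ'=-0.3160 (straight) → pose (-2.1079, -5.4039, -0.3160)

(-2.1079, -5.4039, -0.3160)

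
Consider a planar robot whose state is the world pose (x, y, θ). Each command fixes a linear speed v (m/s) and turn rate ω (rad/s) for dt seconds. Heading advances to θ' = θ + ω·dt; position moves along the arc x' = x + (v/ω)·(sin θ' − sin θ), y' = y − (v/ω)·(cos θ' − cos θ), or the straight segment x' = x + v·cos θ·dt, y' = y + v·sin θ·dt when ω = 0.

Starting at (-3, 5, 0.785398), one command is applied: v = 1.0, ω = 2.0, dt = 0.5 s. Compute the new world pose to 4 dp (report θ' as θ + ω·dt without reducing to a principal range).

θ' = 0.7854 + 2.0·0.5 = 1.7854
R = v/ω = 1.0/2.0 = 0.5000
x' = -3 + 0.5000·(sin 1.7854 − sin 0.7854) = -2.8650
y' = 5 − 0.5000·(cos 1.7854 − cos 0.7854) = 5.4600

(-2.8650, 5.4600, 1.7854)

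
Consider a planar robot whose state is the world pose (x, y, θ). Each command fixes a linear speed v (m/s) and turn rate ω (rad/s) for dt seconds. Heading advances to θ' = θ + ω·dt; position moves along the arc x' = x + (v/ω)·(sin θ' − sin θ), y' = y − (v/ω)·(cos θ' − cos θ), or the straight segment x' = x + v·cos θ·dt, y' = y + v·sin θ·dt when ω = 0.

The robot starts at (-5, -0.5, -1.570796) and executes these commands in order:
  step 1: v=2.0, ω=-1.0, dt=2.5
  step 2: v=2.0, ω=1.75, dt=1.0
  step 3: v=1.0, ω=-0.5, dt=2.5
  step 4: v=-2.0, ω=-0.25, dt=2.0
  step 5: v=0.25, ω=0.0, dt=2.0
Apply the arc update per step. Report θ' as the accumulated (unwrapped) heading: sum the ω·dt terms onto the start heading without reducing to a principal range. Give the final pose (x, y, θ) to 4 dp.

step 1: θ'=-4.0708 (R=-2.0000) → pose (-8.6023, -1.6969, -4.0708)
step 2: θ'=-2.3208 (R=1.1429) → pose (-10.3541, -1.6019, -2.3208)
step 3: θ'=-3.5708 (R=-2.0000) → pose (-12.6498, -2.0572, -3.5708)
step 4: θ'=-4.0708 (R=8.0000) → pose (-9.5698, -4.5438, -4.0708)
step 5: θ'=-4.0708 (straight) → pose (-9.8690, -4.1432, -4.0708)

(-9.8690, -4.1432, -4.0708)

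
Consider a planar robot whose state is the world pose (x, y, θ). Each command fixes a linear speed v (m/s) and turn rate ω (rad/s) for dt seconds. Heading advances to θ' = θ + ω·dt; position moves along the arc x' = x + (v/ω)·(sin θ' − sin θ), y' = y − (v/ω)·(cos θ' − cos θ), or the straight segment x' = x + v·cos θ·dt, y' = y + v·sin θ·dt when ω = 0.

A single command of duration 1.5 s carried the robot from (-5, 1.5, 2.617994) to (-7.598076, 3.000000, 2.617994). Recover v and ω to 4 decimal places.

v = 2.0000, ω = 0.0000

Δθ = 2.617994 − 2.617994 = 0.000000
ω = Δθ/dt = 0.000000/1.5 = 0.0000
ω = 0 → v = (Δx·cos θ + Δy·sin θ)/dt = 2.0000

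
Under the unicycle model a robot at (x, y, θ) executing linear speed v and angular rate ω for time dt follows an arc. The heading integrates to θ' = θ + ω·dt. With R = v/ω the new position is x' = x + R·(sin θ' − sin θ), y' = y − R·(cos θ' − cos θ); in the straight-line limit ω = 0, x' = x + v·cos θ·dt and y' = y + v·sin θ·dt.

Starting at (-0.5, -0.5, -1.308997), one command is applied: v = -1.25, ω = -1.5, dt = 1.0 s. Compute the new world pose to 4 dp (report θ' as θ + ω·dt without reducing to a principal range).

(0.0329, 0.5033, -2.8090)

θ' = -1.3090 + -1.5·1.0 = -2.8090
R = v/ω = -1.25/-1.5 = 0.8333
x' = -0.5 + 0.8333·(sin -2.8090 − sin -1.3090) = 0.0329
y' = -0.5 − 0.8333·(cos -2.8090 − cos -1.3090) = 0.5033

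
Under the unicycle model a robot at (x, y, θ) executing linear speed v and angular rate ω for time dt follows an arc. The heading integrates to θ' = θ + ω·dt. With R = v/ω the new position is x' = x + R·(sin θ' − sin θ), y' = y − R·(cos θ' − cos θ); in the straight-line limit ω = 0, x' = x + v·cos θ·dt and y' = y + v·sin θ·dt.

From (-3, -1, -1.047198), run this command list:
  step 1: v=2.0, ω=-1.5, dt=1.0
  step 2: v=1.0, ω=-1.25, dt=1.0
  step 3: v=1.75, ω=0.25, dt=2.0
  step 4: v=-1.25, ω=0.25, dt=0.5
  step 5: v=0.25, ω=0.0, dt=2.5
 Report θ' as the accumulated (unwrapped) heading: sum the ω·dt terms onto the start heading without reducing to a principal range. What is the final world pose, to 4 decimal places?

(-7.5292, -1.4149, -3.1722)

step 1: θ'=-2.5472 (R=-1.3333) → pose (-3.4080, -2.7713, -2.5472)
step 2: θ'=-3.7972 (R=-0.8000) → pose (-4.3437, -2.7427, -3.7972)
step 3: θ'=-3.2972 (R=7.0000) → pose (-7.5264, -1.3760, -3.2972)
step 4: θ'=-3.1722 (R=-5.0000) → pose (-6.9045, -1.4341, -3.1722)
step 5: θ'=-3.1722 (straight) → pose (-7.5292, -1.4149, -3.1722)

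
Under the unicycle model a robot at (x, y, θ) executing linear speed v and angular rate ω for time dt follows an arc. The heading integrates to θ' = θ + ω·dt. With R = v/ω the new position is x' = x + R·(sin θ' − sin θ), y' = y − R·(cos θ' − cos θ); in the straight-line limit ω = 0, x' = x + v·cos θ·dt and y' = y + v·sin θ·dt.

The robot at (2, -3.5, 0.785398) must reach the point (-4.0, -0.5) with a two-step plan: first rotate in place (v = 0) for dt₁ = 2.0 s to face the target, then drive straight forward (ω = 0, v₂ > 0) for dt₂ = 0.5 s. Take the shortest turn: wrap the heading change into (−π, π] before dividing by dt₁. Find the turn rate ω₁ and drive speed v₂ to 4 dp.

ω₁ = 0.9463, v₂ = 13.4164

heading to target = atan2(-0.5−-3.5, -4−2) = 2.6779
Δθ = wrap(2.6779 − 0.7854) = 1.8925; ω₁ = Δθ/dt₁ = 0.9463
distance = √((-4−2)² + (-0.5−-3.5)²) = 6.7082; v₂ = distance/dt₂ = 13.4164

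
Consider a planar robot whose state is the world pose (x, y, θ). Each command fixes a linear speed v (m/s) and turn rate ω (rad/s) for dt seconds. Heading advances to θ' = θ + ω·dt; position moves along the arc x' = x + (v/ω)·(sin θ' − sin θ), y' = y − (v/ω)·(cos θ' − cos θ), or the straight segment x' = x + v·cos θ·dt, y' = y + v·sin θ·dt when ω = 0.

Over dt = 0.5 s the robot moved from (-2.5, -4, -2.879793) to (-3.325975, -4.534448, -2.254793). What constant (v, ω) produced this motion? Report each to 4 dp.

v = 2.0000, ω = 1.2500

Δθ = -2.254793 − -2.879793 = 0.625000
ω = Δθ/dt = 0.625000/0.5 = 1.2500
R = Δx/(sin θ' − sin θ) = 1.6000
v = R·ω = 1.6000·1.2500 = 2.0000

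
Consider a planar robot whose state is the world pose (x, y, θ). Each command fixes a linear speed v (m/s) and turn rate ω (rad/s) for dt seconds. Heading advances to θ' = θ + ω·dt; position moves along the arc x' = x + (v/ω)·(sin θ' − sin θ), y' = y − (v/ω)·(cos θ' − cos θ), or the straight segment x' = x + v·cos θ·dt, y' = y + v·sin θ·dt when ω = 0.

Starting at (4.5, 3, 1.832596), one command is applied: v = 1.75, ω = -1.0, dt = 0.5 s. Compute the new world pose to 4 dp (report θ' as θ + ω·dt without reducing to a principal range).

(4.4898, 3.8659, 1.3326)

θ' = 1.8326 + -1.0·0.5 = 1.3326
R = v/ω = 1.75/-1.0 = -1.7500
x' = 4.5 + -1.7500·(sin 1.3326 − sin 1.8326) = 4.4898
y' = 3 − -1.7500·(cos 1.3326 − cos 1.8326) = 3.8659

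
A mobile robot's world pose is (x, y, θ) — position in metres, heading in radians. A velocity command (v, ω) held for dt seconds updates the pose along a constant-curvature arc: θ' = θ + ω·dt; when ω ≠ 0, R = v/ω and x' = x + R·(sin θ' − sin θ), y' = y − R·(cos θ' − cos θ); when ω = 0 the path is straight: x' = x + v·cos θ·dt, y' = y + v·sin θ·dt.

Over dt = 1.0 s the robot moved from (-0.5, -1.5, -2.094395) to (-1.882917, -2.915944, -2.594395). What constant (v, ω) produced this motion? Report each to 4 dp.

v = 2.0000, ω = -0.5000

Δθ = -2.594395 − -2.094395 = -0.500000
ω = Δθ/dt = -0.500000/1.0 = -0.5000
R = −Δy/(cos θ' − cos θ) = -4.0000
v = R·ω = -4.0000·-0.5000 = 2.0000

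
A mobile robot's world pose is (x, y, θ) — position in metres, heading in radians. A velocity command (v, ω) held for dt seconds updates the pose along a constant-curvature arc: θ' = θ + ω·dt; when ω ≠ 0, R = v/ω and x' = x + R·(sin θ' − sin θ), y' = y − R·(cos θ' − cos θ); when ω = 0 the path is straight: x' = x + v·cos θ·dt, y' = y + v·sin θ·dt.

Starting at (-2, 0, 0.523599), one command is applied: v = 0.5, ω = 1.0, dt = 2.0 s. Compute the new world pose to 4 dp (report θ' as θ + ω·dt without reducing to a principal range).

(-1.9603, 0.8405, 2.5236)

θ' = 0.5236 + 1.0·2.0 = 2.5236
R = v/ω = 0.5/1.0 = 0.5000
x' = -2 + 0.5000·(sin 2.5236 − sin 0.5236) = -1.9603
y' = 0 − 0.5000·(cos 2.5236 − cos 0.5236) = 0.8405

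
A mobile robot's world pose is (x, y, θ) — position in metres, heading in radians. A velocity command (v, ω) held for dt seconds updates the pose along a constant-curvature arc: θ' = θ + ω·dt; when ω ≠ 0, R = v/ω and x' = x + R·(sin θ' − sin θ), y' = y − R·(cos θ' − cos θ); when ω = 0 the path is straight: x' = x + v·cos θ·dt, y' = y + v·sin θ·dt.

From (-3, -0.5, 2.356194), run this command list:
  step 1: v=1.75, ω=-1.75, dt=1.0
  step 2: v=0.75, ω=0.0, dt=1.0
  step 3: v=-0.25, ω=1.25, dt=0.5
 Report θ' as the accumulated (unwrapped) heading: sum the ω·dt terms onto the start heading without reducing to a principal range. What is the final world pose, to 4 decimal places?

step 1: θ'=0.6062 (R=-1.0000) → pose (-2.8626, 1.0289, 0.6062)
step 2: θ'=0.6062 (straight) → pose (-2.2463, 1.4562, 0.6062)
step 3: θ'=1.2312 (R=-0.2000) → pose (-2.3209, 1.3585, 1.2312)

(-2.3209, 1.3585, 1.2312)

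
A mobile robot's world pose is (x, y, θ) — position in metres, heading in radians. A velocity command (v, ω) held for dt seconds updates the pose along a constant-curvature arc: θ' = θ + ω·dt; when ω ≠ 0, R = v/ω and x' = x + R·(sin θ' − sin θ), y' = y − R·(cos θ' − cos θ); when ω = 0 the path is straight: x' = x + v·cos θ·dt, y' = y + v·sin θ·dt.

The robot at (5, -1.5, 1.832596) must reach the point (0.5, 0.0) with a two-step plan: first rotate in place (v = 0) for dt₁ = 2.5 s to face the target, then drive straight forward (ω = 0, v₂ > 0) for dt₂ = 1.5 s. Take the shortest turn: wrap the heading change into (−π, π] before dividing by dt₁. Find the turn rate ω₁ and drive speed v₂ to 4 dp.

heading to target = atan2(0−-1.5, 0.5−5) = 2.8198
Δθ = wrap(2.8198 − 1.8326) = 0.9872; ω₁ = Δθ/dt₁ = 0.3949
distance = √((0.5−5)² + (0−-1.5)²) = 4.7434; v₂ = distance/dt₂ = 3.1623

ω₁ = 0.3949, v₂ = 3.1623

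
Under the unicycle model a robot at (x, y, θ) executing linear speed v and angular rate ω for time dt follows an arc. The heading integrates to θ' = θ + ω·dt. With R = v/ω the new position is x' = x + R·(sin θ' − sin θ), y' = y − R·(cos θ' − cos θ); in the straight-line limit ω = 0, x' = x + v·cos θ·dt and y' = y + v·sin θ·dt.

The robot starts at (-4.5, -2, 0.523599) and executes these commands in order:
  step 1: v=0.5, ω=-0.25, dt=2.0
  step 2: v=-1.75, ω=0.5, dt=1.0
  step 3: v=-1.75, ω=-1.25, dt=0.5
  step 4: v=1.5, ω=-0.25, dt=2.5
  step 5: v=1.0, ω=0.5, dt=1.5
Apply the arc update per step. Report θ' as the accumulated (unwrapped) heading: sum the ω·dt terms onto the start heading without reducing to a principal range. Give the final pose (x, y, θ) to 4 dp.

(-1.3030, -4.3690, 0.0236)

step 1: θ'=0.0236 (R=-2.0000) → pose (-3.5472, -1.7326, 0.0236)
step 2: θ'=0.5236 (R=-3.5000) → pose (-5.2146, -2.2005, 0.5236)
step 3: θ'=-0.1014 (R=1.4000) → pose (-6.0563, -2.3809, -0.1014)
step 4: θ'=-0.7264 (R=-6.0000) → pose (-2.6786, -3.8647, -0.7264)
step 5: θ'=0.0236 (R=2.0000) → pose (-1.3030, -4.3690, 0.0236)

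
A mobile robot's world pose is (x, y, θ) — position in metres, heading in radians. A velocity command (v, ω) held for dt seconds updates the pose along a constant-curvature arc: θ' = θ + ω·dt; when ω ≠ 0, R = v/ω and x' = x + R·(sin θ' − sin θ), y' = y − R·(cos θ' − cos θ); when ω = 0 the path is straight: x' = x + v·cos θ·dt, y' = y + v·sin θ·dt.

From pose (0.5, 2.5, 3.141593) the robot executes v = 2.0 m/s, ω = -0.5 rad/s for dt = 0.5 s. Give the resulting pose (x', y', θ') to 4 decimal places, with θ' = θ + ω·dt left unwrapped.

(-0.4896, 2.6243, 2.8916)

θ' = 3.1416 + -0.5·0.5 = 2.8916
R = v/ω = 2.0/-0.5 = -4.0000
x' = 0.5 + -4.0000·(sin 2.8916 − sin 3.1416) = -0.4896
y' = 2.5 − -4.0000·(cos 2.8916 − cos 3.1416) = 2.6243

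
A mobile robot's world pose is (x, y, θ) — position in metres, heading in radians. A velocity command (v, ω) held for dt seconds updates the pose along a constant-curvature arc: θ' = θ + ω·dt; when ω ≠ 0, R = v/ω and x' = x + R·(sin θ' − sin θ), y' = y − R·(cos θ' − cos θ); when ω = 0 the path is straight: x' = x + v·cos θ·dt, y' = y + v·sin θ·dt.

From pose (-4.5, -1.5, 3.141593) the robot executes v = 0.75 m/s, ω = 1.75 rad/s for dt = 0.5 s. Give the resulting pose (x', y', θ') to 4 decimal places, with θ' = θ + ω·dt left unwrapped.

θ' = 3.1416 + 1.75·0.5 = 4.0166
R = v/ω = 0.75/1.75 = 0.4286
x' = -4.5 + 0.4286·(sin 4.0166 − sin 3.1416) = -4.8289
y' = -1.5 − 0.4286·(cos 4.0166 − cos 3.1416) = -1.6539

(-4.8289, -1.6539, 4.0166)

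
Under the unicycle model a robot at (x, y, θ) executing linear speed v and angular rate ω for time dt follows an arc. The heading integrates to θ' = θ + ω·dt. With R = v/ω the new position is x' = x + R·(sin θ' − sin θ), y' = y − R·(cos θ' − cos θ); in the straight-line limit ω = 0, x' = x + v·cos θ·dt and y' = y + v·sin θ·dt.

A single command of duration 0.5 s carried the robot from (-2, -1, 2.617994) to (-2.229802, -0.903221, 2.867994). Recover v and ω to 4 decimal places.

Δθ = 2.867994 − 2.617994 = 0.250000
ω = Δθ/dt = 0.250000/0.5 = 0.5000
R = Δx/(sin θ' − sin θ) = 1.0000
v = R·ω = 1.0000·0.5000 = 0.5000

v = 0.5000, ω = 0.5000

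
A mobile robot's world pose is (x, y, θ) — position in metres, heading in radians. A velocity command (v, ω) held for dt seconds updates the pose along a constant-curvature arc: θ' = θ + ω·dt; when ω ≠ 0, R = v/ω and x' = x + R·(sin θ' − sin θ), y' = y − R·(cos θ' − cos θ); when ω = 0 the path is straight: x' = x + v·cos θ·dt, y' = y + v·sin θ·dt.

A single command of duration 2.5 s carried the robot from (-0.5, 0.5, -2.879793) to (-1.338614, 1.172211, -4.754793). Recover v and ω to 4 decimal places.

Δθ = -4.754793 − -2.879793 = -1.875000
ω = Δθ/dt = -1.875000/2.5 = -0.7500
R = Δx/(sin θ' − sin θ) = -0.6667
v = R·ω = -0.6667·-0.7500 = 0.5000

v = 0.5000, ω = -0.7500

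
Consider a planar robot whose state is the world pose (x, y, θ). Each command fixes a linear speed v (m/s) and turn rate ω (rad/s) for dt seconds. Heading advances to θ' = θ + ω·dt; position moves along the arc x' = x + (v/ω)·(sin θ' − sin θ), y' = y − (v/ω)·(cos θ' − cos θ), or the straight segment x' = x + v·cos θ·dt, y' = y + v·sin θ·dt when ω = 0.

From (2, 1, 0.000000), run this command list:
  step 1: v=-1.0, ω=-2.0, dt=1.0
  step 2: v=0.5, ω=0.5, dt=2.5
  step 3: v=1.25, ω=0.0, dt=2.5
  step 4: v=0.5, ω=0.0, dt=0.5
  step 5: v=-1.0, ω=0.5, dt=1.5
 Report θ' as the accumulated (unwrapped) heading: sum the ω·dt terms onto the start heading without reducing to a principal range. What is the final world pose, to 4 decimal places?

(2.8792, -1.2037, 0.0000)

step 1: θ'=-2.0000 (R=0.5000) → pose (1.5454, 1.7081, -2.0000)
step 2: θ'=-0.7500 (R=1.0000) → pose (1.7730, 0.5602, -0.7500)
step 3: θ'=-0.7500 (straight) → pose (4.0595, -1.5699, -0.7500)
step 4: θ'=-0.7500 (straight) → pose (4.2425, -1.7403, -0.7500)
step 5: θ'=0.0000 (R=-2.0000) → pose (2.8792, -1.2037, 0.0000)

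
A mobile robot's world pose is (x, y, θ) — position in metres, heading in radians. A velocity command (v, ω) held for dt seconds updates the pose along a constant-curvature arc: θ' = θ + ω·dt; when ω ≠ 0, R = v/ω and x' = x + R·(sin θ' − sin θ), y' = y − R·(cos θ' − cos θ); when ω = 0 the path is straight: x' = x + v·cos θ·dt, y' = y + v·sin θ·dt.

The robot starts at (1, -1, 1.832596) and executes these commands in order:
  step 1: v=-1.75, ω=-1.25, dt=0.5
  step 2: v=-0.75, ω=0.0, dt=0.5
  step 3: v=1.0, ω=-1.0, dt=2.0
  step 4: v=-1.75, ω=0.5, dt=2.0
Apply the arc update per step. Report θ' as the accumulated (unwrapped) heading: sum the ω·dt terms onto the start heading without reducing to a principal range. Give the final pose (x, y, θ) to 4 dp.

step 1: θ'=1.2076 (R=1.4000) → pose (0.9564, -1.8597, 1.2076)
step 2: θ'=1.2076 (straight) → pose (0.8231, -2.2103, 1.2076)
step 3: θ'=-0.7924 (R=-1.0000) → pose (2.4700, -1.8634, -0.7924)
step 4: θ'=0.2076 (R=-3.5000) → pose (-0.7436, -0.8960, 0.2076)

(-0.7436, -0.8960, 0.2076)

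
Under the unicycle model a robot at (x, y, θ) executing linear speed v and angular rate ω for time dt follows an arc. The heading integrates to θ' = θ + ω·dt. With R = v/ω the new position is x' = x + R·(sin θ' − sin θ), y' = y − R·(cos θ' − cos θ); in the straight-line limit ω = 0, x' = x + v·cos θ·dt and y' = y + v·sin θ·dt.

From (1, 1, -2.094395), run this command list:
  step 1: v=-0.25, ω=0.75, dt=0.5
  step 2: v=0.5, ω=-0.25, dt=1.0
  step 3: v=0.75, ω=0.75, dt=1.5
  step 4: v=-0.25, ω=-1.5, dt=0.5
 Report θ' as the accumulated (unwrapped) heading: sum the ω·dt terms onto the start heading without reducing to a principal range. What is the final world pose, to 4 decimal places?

(1.0382, -0.3005, -1.5944)

step 1: θ'=-1.7194 (R=-0.3333) → pose (1.0410, 1.1173, -1.7194)
step 2: θ'=-1.9694 (R=-2.0000) → pose (0.9062, 0.6372, -1.9694)
step 3: θ'=-0.8444 (R=1.0000) → pose (1.0803, -0.4151, -0.8444)
step 4: θ'=-1.5944 (R=0.1667) → pose (1.0382, -0.3005, -1.5944)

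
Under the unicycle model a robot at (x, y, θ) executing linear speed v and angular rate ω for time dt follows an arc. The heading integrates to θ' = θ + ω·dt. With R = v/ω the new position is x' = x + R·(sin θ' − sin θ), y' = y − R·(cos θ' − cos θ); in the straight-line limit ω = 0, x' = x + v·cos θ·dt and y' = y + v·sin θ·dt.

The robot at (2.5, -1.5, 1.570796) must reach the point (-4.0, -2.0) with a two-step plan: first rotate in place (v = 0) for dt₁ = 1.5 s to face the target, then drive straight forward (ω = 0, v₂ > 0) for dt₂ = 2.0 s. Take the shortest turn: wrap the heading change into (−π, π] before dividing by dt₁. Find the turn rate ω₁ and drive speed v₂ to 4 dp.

heading to target = atan2(-2−-1.5, -4−2.5) = -3.0648
Δθ = wrap(-3.0648 − 1.5708) = 1.6476; ω₁ = Δθ/dt₁ = 1.0984
distance = √((-4−2.5)² + (-2−-1.5)²) = 6.5192; v₂ = distance/dt₂ = 3.2596

ω₁ = 1.0984, v₂ = 3.2596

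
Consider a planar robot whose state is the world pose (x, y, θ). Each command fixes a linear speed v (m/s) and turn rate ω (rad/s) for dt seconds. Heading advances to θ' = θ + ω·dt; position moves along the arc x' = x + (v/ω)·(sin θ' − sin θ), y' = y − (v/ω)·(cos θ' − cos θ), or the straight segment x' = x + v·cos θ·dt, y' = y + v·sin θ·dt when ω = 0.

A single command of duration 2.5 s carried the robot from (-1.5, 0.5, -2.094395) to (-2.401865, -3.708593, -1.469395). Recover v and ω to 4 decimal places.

Δθ = -1.469395 − -2.094395 = 0.625000
ω = Δθ/dt = 0.625000/2.5 = 0.2500
R = −Δy/(cos θ' − cos θ) = 7.0000
v = R·ω = 7.0000·0.2500 = 1.7500

v = 1.7500, ω = 0.2500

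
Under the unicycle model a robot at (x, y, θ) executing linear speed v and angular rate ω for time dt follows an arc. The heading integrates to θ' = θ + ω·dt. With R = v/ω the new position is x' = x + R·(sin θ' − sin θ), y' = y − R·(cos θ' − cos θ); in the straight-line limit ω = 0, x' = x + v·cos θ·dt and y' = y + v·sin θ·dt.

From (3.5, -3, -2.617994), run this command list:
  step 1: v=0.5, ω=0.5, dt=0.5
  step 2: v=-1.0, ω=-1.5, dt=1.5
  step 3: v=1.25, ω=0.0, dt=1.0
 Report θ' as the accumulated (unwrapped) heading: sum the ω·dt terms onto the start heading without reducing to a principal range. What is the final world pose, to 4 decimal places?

step 1: θ'=-2.3680 (R=1.0000) → pose (3.3013, -3.1506, -2.3680)
step 2: θ'=-4.6180 (R=0.6667) → pose (4.4308, -3.5647, -4.6180)
step 3: θ'=-4.6180 (straight) → pose (4.3130, -2.3203, -4.6180)

(4.3130, -2.3203, -4.6180)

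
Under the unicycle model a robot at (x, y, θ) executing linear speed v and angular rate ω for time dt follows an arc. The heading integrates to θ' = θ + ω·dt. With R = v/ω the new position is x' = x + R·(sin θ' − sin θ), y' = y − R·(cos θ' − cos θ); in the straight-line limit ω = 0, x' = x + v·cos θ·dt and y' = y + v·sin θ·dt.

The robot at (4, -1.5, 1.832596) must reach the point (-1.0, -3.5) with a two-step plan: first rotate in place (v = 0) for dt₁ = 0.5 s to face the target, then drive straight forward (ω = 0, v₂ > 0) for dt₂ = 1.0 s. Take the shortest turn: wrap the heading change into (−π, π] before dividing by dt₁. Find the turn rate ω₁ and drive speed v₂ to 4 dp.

heading to target = atan2(-3.5−-1.5, -1−4) = -2.7611
Δθ = wrap(-2.7611 − 1.8326) = 1.6895; ω₁ = Δθ/dt₁ = 3.3790
distance = √((-1−4)² + (-3.5−-1.5)²) = 5.3852; v₂ = distance/dt₂ = 5.3852

ω₁ = 3.3790, v₂ = 5.3852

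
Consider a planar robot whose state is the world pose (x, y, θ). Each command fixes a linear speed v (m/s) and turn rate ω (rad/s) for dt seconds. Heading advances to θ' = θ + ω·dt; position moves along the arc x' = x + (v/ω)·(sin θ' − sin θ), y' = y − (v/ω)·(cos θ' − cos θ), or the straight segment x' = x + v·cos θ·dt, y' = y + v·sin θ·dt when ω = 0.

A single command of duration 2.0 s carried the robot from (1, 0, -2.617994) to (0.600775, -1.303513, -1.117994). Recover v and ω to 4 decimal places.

v = 0.7500, ω = 0.7500

Δθ = -1.117994 − -2.617994 = 1.500000
ω = Δθ/dt = 1.500000/2.0 = 0.7500
R = −Δy/(cos θ' − cos θ) = 1.0000
v = R·ω = 1.0000·0.7500 = 0.7500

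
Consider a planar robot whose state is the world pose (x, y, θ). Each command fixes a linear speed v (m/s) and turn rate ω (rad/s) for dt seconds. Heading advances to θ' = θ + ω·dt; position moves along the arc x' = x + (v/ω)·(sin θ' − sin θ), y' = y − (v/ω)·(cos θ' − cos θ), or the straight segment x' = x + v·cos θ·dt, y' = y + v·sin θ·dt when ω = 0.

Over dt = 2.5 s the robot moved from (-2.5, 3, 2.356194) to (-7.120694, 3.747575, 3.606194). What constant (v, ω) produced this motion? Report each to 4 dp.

Δθ = 3.606194 − 2.356194 = 1.250000
ω = Δθ/dt = 1.250000/2.5 = 0.5000
R = Δx/(sin θ' − sin θ) = 4.0000
v = R·ω = 4.0000·0.5000 = 2.0000

v = 2.0000, ω = 0.5000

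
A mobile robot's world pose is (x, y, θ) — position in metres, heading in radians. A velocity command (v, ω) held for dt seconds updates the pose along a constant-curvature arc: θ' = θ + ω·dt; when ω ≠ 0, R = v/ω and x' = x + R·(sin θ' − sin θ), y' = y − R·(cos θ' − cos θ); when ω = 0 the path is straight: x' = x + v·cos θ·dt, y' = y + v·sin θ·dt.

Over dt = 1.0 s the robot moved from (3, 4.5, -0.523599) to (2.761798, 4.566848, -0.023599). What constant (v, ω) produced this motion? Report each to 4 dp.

Δθ = -0.023599 − -0.523599 = 0.500000
ω = Δθ/dt = 0.500000/1.0 = 0.5000
R = Δx/(sin θ' − sin θ) = -0.5000
v = R·ω = -0.5000·0.5000 = -0.2500

v = -0.2500, ω = 0.5000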